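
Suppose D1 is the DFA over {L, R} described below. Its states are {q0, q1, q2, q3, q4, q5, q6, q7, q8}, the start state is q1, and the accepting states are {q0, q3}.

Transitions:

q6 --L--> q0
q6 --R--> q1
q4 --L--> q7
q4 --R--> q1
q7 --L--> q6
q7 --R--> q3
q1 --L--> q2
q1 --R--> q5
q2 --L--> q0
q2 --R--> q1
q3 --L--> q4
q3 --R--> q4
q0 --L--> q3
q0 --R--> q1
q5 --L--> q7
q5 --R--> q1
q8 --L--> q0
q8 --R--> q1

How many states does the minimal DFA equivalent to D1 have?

Reachable states from the start: {q0,q1,q2,q3,q4,q5,q6,q7}. Unreachable: {q8} — drop them.
Initial partition by acceptance: {q0,q3} | {q1,q2,q4,q5,q6,q7}.
Refine {q0,q3} on symbol L: members go to different blocks, giving {q0} and {q3}.
Refine {q1,q2,q4,q5,q6,q7} on symbol L: members go to different blocks, giving {q1,q4,q5,q7} and {q2,q6}.
Split {q1,q4,q5,q7} by δ(·,L) → {q1,q7} and {q4,q5}.
On input R, block {q1,q7} splits into {q1} and {q7}.
Stable partition: {q0} | {q1} | {q3} | {q2,q6} | {q4,q5} | {q7} — 6 equivalence classes.

6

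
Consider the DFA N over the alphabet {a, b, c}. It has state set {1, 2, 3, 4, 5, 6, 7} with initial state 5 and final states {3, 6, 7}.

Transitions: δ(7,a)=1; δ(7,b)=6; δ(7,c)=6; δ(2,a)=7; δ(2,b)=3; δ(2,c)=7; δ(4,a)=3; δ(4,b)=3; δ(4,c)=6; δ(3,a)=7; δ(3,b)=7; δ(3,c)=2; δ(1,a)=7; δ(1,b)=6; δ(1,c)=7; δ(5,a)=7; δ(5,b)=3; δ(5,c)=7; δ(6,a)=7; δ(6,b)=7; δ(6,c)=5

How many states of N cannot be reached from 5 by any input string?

Starting at 5 and following transitions, the reachable set is {1, 2, 3, 5, 6, 7}. That leaves 4 unreachable — 1 in total.

1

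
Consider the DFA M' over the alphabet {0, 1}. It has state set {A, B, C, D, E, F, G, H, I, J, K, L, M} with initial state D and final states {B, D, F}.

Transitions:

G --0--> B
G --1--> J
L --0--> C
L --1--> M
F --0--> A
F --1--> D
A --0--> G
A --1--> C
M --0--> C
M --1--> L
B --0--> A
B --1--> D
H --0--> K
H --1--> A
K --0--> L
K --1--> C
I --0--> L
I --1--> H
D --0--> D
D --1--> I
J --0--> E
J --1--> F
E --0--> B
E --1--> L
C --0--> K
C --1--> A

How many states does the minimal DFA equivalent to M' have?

9

P0 = {B,D,F} | {A,C,E,G,H,I,J,K,L,M}.
On input 0, block {B,D,F} splits into {B,F} and {D}.
On input 0, block {A,C,E,G,H,I,J,K,L,M} splits into {A,C,H,I,J,K,L,M} and {E,G}.
Refine {A,C,H,I,J,K,L,M} on symbol 0: members go to different blocks, giving {C,H,I,K,L,M} and {A,J}.
Split {C,H,I,K,L,M} by δ(·,1) → {I,K,L,M} and {C,H}.
Refine {I,K,L,M} on symbol 0: members go to different blocks, giving {I,K} and {L,M}.
Refine {E,G} on symbol 1: members go to different blocks, giving {E} and {G}.
Split {A,J} by δ(·,0) → {A} and {J}.
No further refinement is possible. Final partition (9 blocks): {B,F} | {I,K} | {D} | {E} | {A} | {C,H} | {L,M} | {G} | {J}.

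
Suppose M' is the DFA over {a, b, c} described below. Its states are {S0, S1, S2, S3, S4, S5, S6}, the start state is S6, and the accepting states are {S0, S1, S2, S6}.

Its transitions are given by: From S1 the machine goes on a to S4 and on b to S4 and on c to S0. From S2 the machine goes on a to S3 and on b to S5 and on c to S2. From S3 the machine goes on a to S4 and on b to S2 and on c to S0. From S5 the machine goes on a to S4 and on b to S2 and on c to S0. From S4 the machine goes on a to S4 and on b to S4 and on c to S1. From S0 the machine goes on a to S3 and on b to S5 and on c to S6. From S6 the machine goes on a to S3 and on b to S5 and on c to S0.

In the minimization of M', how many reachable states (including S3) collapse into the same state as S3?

Every state is reachable, so we keep all 7.
P0 = {S0,S1,S2,S6} | {S3,S4,S5}.
Split {S3,S4,S5} by δ(·,b) → {S3,S5} and {S4}.
Split {S0,S1,S2,S6} by δ(·,a) → {S0,S2,S6} and {S1}.
The partition is now stable with 4 blocks: {S0,S2,S6} | {S3,S5} | {S4} | {S1}.
State S3 belongs to the block {S3,S5}, which has 2 states.

2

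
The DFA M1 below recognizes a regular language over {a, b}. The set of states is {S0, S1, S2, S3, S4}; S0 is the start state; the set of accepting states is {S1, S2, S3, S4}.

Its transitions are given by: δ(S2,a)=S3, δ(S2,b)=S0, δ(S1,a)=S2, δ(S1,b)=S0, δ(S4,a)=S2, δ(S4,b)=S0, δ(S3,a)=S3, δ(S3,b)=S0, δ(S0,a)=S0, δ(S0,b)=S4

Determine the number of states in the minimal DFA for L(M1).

2

States {S1} cannot be reached from the start state, so discard them.
P0 = {S2,S3,S4} | {S0}.
No further refinement is possible. Final partition (2 blocks): {S2,S3,S4} | {S0}.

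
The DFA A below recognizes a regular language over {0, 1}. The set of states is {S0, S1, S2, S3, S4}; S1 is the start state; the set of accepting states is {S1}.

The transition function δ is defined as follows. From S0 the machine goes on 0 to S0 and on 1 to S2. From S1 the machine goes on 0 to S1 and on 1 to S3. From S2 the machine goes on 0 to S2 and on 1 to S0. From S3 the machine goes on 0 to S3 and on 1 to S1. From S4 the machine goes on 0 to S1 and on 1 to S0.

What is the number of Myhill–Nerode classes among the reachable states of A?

First remove the unreachable states {S0,S2,S4}; 2 states remain.
Start with accepting vs non-accepting: {S1} | {S3}.
Stable partition: {S1} | {S3} — 2 equivalence classes.

2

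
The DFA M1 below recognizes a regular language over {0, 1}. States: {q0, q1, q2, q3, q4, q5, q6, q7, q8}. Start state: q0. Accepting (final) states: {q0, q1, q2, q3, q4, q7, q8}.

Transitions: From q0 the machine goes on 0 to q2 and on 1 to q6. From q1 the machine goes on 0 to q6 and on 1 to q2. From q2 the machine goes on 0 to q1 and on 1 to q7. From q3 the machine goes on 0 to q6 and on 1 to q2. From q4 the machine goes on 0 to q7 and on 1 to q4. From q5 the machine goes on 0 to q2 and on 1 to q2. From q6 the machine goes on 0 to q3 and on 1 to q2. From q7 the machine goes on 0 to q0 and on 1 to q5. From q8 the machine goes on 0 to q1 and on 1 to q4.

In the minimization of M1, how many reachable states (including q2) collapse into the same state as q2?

1

States {q4,q8} cannot be reached from the start state, so discard them.
Initial partition by acceptance: {q0,q1,q2,q3,q7} | {q5,q6}.
On input 0, block {q0,q1,q2,q3,q7} splits into {q0,q2,q7} and {q1,q3}.
Refine {q0,q2,q7} on symbol 0: members go to different blocks, giving {q0,q7} and {q2}.
Split {q0,q7} by δ(·,0) → {q0} and {q7}.
On input 0, block {q5,q6} splits into {q5} and {q6}.
Stable partition: {q0} | {q5} | {q1,q3} | {q2} | {q7} | {q6} — 6 equivalence classes.
The equivalence class containing q2 is {q2}, of size 1.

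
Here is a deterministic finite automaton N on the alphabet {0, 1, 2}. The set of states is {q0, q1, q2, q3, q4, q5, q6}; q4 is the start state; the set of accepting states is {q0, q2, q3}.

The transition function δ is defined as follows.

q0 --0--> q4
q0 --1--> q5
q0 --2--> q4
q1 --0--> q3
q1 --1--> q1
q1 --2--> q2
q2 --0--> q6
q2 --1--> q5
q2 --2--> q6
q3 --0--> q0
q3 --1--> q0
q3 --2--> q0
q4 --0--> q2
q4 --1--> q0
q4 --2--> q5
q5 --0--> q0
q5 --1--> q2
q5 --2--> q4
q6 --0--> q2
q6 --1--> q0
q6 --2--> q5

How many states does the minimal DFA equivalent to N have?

2

States {q1,q3} cannot be reached from the start state, so discard them.
Start with accepting vs non-accepting: {q0,q2} | {q4,q5,q6}.
Stable partition: {q0,q2} | {q4,q5,q6} — 2 equivalence classes.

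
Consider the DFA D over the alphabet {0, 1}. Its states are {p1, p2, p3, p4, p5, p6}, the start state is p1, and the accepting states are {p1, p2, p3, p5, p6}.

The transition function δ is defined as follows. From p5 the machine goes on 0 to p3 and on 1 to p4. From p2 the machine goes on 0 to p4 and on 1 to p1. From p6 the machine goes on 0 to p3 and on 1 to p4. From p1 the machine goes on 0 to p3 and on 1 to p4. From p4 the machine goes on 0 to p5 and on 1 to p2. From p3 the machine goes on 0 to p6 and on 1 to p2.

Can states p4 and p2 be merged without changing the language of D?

No

Initial partition by acceptance: {p1,p2,p3,p5,p6} | {p4}.
Split {p1,p2,p3,p5,p6} by δ(·,0) → {p1,p3,p5,p6} and {p2}.
Refine {p1,p3,p5,p6} on symbol 1: members go to different blocks, giving {p1,p5,p6} and {p3}.
No further refinement is possible. Final partition (4 blocks): {p1,p5,p6} | {p4} | {p2} | {p3}.
p4 and p2 end up in different blocks, so they are distinguishable. For instance, the string 'ε' is accepted from only p2.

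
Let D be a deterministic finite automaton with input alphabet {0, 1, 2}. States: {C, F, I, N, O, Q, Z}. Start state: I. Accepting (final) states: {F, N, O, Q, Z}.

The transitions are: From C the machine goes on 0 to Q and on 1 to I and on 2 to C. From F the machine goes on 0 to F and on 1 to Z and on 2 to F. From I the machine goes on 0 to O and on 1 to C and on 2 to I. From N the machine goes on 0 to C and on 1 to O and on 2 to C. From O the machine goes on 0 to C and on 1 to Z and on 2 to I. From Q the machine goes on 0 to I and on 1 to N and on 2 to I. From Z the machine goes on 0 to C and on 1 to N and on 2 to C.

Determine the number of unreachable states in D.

Starting at I and following transitions, the reachable set is {C, I, N, O, Q, Z}. That leaves F unreachable — 1 in total.

1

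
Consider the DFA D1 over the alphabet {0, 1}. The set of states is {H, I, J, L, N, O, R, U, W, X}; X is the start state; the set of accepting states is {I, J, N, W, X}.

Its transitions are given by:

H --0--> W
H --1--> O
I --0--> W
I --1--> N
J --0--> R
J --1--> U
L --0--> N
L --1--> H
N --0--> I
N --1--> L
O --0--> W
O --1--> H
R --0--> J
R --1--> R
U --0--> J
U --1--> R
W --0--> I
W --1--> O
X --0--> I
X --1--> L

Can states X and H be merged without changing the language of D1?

States {J,R,U} cannot be reached from the start state, so discard them.
P0 = {I,N,W,X} | {H,L,O}.
Split {I,N,W,X} by δ(·,1) → {N,W,X} and {I}.
The partition is now stable with 3 blocks: {N,W,X} | {H,L,O} | {I}.
X and H end up in different blocks, so they are distinguishable. For instance, the string 'ε' is accepted from only X.

No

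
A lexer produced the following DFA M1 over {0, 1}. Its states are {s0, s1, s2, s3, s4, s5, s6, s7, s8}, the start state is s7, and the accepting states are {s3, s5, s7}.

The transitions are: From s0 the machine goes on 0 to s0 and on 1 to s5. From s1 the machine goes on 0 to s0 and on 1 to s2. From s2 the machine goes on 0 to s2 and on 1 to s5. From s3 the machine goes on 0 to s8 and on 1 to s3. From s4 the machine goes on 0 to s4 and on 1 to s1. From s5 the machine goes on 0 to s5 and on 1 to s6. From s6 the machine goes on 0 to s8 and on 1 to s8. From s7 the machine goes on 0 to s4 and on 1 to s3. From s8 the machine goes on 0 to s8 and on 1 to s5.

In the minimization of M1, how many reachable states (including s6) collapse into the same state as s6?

All states are reachable from the start state.
Initial partition by acceptance: {s3,s5,s7} | {s0,s1,s2,s4,s6,s8}.
On input 0, block {s3,s5,s7} splits into {s3,s7} and {s5}.
On input 1, block {s0,s1,s2,s4,s6,s8} splits into {s0,s2,s8} and {s1,s4,s6}.
On input 0, block {s3,s7} splits into {s3} and {s7}.
Refine {s1,s4,s6} on symbol 0: members go to different blocks, giving {s1,s6} and {s4}.
Stable partition: {s3} | {s0,s2,s8} | {s5} | {s1,s6} | {s7} | {s4} — 6 equivalence classes.
The equivalence class containing s6 is {s1,s6}, of size 2.

2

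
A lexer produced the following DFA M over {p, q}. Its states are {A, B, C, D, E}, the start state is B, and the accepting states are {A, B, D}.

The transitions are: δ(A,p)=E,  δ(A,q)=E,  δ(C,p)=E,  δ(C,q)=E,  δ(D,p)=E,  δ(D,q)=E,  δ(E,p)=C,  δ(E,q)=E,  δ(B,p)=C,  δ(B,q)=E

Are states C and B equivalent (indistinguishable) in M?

No

First remove the unreachable states {A,D}; 3 states remain.
P0 = {B} | {C,E}.
No further refinement is possible. Final partition (2 blocks): {B} | {C,E}.
C and B end up in different blocks, so they are distinguishable. For instance, the string 'ε' is accepted from only B.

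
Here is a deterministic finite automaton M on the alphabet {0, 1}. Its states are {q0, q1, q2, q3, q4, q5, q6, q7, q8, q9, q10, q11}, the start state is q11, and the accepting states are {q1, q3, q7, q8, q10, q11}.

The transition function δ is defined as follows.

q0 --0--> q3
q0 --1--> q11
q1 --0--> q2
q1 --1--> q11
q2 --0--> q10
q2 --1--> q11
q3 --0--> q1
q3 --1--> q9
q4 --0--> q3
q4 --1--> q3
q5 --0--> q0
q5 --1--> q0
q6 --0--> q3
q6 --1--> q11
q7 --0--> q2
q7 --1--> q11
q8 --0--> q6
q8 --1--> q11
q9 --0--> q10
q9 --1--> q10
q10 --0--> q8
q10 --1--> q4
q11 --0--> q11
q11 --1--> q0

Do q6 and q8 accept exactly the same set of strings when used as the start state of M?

States {q5,q7} cannot be reached from the start state, so discard them.
P0 = {q1,q3,q8,q10,q11} | {q0,q2,q4,q6,q9}.
On input 0, block {q1,q3,q8,q10,q11} splits into {q3,q10,q11} and {q1,q8}.
Split {q3,q10,q11} by δ(·,0) → {q3,q10} and {q11}.
Split {q0,q2,q4,q6,q9} by δ(·,1) → {q0,q2,q6} and {q4,q9}.
No further refinement is possible. Final partition (5 blocks): {q3,q10} | {q0,q2,q6} | {q1,q8} | {q11} | {q4,q9}.
q6 and q8 end up in different blocks, so they are distinguishable. For instance, the string 'ε' is accepted from only q8.

No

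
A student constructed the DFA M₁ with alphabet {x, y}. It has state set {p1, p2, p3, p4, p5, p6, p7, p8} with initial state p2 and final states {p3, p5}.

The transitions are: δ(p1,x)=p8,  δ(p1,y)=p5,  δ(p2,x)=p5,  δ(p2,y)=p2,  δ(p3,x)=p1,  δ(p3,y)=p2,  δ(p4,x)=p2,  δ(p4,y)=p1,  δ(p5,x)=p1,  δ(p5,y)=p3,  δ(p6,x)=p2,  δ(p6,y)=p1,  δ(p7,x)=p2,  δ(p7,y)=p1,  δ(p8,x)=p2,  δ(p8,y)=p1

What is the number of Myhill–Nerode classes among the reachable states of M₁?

States {p4,p6,p7} cannot be reached from the start state, so discard them.
Start with accepting vs non-accepting: {p3,p5} | {p1,p2,p8}.
Refine {p3,p5} on symbol y: members go to different blocks, giving {p3} and {p5}.
Refine {p1,p2,p8} on symbol x: members go to different blocks, giving {p1,p8} and {p2}.
Refine {p1,p8} on symbol x: members go to different blocks, giving {p1} and {p8}.
Stable partition: {p3} | {p1} | {p5} | {p2} | {p8} — 5 equivalence classes.

5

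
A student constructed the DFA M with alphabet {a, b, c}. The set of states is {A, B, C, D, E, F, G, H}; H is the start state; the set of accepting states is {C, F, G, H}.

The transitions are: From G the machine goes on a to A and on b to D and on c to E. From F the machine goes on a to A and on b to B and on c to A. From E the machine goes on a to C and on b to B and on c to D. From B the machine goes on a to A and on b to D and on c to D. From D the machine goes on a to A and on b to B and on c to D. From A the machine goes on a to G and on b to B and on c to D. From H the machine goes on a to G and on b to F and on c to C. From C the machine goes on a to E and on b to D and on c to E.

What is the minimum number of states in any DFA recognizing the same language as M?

4

All states are reachable from the start state.
Initial partition by acceptance: {C,F,G,H} | {A,B,D,E}.
Refine {C,F,G,H} on symbol a: members go to different blocks, giving {C,F,G} and {H}.
Refine {A,B,D,E} on symbol a: members go to different blocks, giving {A,E} and {B,D}.
Stable partition: {C,F,G} | {A,E} | {H} | {B,D} — 4 equivalence classes.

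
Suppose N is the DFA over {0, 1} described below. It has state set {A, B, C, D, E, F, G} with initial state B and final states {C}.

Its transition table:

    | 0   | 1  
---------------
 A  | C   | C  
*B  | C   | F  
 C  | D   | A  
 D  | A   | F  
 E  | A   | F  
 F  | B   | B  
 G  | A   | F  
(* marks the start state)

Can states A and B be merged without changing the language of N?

States {E,G} cannot be reached from the start state, so discard them.
P0 = {C} | {A,B,D,F}.
Split {A,B,D,F} by δ(·,0) → {A,B} and {D,F}.
On input 1, block {A,B} splits into {A} and {B}.
Refine {D,F} on symbol 0: members go to different blocks, giving {D} and {F}.
No further refinement is possible. Final partition (5 blocks): {C} | {A} | {D} | {B} | {F}.
A and B end up in different blocks, so they are distinguishable. For instance, the string '1' is accepted from only A.

No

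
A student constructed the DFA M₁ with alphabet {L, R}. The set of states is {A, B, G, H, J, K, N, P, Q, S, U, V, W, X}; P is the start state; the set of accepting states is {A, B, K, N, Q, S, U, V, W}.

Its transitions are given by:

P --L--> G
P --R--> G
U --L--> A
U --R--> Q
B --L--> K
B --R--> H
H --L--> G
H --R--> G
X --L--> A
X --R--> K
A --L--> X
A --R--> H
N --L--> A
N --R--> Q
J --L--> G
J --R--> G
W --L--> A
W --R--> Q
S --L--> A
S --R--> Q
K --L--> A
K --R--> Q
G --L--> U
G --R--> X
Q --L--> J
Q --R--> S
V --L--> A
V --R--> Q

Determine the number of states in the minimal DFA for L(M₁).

6

Reachable states from the start: {A,G,H,J,K,P,Q,S,U,X}. Unreachable: {B,N,V,W} — drop them.
Start with accepting vs non-accepting: {A,K,Q,S,U} | {G,H,J,P,X}.
Refine {A,K,Q,S,U} on symbol L: members go to different blocks, giving {K,S,U} and {A,Q}.
Split {G,H,J,P,X} by δ(·,L) → {H,J,P} and {X} and {G}.
Refine {A,Q} on symbol L: members go to different blocks, giving {A} and {Q}.
No further refinement is possible. Final partition (6 blocks): {K,S,U} | {H,J,P} | {A} | {X} | {G} | {Q}.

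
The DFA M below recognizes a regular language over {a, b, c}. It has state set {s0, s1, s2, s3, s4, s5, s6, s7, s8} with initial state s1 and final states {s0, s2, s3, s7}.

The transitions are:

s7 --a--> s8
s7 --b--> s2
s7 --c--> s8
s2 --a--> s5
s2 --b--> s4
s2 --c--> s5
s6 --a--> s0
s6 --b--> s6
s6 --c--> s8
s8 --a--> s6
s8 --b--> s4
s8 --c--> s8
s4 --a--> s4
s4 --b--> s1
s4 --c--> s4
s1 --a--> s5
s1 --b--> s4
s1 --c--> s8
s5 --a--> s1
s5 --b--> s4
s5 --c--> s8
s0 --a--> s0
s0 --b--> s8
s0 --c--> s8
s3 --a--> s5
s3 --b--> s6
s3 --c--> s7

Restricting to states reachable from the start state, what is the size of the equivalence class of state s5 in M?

States {s2,s3,s7} cannot be reached from the start state, so discard them.
Initial partition by acceptance: {s0} | {s1,s4,s5,s6,s8}.
Refine {s1,s4,s5,s6,s8} on symbol a: members go to different blocks, giving {s1,s4,s5,s8} and {s6}.
Split {s1,s4,s5,s8} by δ(·,a) → {s1,s4,s5} and {s8}.
Split {s1,s4,s5} by δ(·,c) → {s1,s5} and {s4}.
No further refinement is possible. Final partition (5 blocks): {s0} | {s1,s5} | {s6} | {s8} | {s4}.
State s5 belongs to the block {s1,s5}, which has 2 states.

2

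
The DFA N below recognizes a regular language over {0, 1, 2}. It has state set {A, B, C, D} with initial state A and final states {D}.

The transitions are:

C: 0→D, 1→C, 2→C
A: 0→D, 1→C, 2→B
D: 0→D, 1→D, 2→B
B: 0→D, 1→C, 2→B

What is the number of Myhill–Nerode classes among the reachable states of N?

2

Every state is reachable, so we keep all 4.
Initial partition by acceptance: {D} | {A,B,C}.
Stable partition: {D} | {A,B,C} — 2 equivalence classes.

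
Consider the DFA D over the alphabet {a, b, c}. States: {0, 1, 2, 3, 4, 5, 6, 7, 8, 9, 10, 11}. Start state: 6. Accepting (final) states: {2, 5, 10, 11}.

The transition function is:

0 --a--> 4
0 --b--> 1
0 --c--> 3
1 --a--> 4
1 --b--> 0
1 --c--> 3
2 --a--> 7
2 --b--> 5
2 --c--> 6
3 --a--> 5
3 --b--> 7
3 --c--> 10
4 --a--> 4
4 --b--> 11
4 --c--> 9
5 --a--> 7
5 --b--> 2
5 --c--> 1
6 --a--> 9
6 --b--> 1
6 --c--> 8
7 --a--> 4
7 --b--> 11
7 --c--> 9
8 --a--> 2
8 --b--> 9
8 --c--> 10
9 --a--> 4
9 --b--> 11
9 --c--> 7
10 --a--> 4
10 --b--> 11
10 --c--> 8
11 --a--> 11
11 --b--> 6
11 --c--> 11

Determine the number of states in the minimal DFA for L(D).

Every state is reachable, so we keep all 12.
Start with accepting vs non-accepting: {2,5,10,11} | {0,1,3,4,6,7,8,9}.
On input a, block {2,5,10,11} splits into {2,5,10} and {11}.
Refine {2,5,10} on symbol b: members go to different blocks, giving {2,5} and {10}.
Refine {0,1,3,4,6,7,8,9} on symbol a: members go to different blocks, giving {0,1,4,6,7,9} and {3,8}.
Refine {0,1,4,6,7,9} on symbol b: members go to different blocks, giving {0,1,6} and {4,7,9}.
No further refinement is possible. Final partition (6 blocks): {2,5} | {0,1,6} | {11} | {10} | {3,8} | {4,7,9}.

6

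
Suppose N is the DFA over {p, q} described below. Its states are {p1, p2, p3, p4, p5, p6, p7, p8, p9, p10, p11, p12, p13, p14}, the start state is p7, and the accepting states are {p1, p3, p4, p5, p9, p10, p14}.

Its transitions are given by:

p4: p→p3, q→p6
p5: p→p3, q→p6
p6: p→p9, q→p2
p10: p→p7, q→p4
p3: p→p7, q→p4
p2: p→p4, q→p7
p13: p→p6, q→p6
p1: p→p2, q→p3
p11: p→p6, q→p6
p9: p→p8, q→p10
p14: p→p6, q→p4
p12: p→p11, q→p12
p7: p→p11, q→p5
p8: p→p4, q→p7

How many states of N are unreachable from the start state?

Starting at p7 and following transitions, the reachable set is {p2, p3, p4, p5, p6, p7, p8, p9, p10, p11}. That leaves p1, p12, p13, p14 unreachable — 4 in total.

4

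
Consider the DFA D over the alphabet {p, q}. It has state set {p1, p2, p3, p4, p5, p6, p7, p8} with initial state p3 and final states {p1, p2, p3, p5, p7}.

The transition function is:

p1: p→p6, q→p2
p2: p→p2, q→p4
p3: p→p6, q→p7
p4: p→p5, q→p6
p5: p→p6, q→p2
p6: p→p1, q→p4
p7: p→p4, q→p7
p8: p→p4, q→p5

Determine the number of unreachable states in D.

1

BFS from p3 reaches {p1, p2, p3, p4, p5, p6, p7}; the 1 state(s) p8 are never visited.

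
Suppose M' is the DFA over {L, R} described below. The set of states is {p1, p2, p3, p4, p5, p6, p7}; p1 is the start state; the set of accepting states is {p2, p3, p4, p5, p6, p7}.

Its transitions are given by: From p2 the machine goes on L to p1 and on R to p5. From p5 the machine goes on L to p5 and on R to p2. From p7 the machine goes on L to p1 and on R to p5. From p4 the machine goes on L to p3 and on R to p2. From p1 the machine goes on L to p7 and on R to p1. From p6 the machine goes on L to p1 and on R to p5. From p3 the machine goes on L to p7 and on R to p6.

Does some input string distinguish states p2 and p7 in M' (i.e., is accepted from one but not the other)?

States {p3,p4,p6} cannot be reached from the start state, so discard them.
Start with accepting vs non-accepting: {p2,p5,p7} | {p1}.
Split {p2,p5,p7} by δ(·,L) → {p2,p7} and {p5}.
Stable partition: {p2,p7} | {p1} | {p5} — 3 equivalence classes.
p2 and p7 lie in the same block of the stable partition, so they are equivalent — no string distinguishes them.

No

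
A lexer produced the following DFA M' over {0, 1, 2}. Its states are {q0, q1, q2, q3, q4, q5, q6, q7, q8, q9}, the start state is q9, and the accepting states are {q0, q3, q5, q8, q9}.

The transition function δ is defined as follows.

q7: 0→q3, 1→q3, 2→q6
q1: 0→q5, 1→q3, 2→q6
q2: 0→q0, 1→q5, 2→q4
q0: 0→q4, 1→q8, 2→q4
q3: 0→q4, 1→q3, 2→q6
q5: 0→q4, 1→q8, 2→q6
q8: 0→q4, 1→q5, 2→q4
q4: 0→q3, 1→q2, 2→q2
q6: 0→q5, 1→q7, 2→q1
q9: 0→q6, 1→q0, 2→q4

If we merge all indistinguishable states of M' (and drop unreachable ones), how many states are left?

3

Start with accepting vs non-accepting: {q0,q3,q5,q8,q9} | {q1,q2,q4,q6,q7}.
Refine {q1,q2,q4,q6,q7} on symbol 1: members go to different blocks, giving {q1,q2,q7} and {q4,q6}.
The partition is now stable with 3 blocks: {q0,q3,q5,q8,q9} | {q1,q2,q7} | {q4,q6}.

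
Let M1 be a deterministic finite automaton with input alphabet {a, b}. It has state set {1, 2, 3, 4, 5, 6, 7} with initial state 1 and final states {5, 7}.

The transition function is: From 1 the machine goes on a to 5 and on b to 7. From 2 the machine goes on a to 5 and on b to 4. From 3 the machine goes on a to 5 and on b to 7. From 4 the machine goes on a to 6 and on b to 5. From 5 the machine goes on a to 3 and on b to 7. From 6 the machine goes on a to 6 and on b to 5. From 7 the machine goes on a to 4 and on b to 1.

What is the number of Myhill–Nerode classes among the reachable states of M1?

Reachable states from the start: {1,3,4,5,6,7}. Unreachable: {2} — drop them.
P0 = {5,7} | {1,3,4,6}.
Refine {5,7} on symbol b: members go to different blocks, giving {5} and {7}.
Refine {1,3,4,6} on symbol a: members go to different blocks, giving {1,3} and {4,6}.
The partition is now stable with 4 blocks: {5} | {1,3} | {7} | {4,6}.

4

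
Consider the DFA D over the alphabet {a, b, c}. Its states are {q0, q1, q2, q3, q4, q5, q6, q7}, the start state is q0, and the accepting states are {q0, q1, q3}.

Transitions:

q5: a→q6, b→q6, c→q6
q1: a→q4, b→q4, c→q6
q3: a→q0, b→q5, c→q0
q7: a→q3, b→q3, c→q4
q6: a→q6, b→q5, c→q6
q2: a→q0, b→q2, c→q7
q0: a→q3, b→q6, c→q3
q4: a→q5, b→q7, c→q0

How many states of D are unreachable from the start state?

4

BFS from q0 reaches {q0, q3, q5, q6}; the 4 state(s) q1, q2, q4, q7 are never visited.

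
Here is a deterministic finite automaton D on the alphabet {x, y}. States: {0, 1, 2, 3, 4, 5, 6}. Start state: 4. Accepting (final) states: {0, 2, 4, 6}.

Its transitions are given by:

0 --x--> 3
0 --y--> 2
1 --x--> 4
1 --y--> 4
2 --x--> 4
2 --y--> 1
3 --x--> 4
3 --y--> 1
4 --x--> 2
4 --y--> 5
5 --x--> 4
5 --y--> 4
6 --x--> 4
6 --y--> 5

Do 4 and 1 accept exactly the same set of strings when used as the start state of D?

States {0,3,6} cannot be reached from the start state, so discard them.
P0 = {2,4} | {1,5}.
Stable partition: {2,4} | {1,5} — 2 equivalence classes.
4 and 1 end up in different blocks, so they are distinguishable. For instance, the string 'ε' is accepted from only 4.

No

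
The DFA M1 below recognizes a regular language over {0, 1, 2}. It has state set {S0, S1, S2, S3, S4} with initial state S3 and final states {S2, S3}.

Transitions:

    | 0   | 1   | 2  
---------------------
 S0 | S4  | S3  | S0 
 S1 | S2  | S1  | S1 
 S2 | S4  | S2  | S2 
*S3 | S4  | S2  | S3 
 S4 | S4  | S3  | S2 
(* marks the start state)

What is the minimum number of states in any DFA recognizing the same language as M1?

2

Reachable states from the start: {S2,S3,S4}. Unreachable: {S0,S1} — drop them.
Initial partition by acceptance: {S2,S3} | {S4}.
Stable partition: {S2,S3} | {S4} — 2 equivalence classes.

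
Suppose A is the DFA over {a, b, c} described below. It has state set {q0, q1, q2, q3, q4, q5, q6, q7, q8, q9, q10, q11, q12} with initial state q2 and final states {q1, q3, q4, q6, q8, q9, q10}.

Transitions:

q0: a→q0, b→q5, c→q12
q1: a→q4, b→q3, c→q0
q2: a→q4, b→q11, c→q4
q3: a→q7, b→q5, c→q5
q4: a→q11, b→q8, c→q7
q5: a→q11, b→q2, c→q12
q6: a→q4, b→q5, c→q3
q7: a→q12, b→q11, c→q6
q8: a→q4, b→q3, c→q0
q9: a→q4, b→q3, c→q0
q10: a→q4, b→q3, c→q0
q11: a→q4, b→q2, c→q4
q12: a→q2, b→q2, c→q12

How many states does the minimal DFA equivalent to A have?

First remove the unreachable states {q1,q9,q10}; 10 states remain.
Initial partition by acceptance: {q3,q4,q6,q8} | {q0,q2,q5,q7,q11,q12}.
Refine {q3,q4,q6,q8} on symbol a: members go to different blocks, giving {q3,q4} and {q6,q8}.
Refine {q3,q4} on symbol b: members go to different blocks, giving {q3} and {q4}.
Split {q0,q2,q5,q7,q11,q12} by δ(·,a) → {q0,q5,q7,q12} and {q2,q11}.
Split {q0,q5,q7,q12} by δ(·,a) → {q0,q7} and {q5,q12}.
Split {q0,q7} by δ(·,a) → {q0} and {q7}.
On input b, block {q6,q8} splits into {q6} and {q8}.
Stable partition: {q3} | {q0} | {q6} | {q4} | {q2,q11} | {q5,q12} | {q7} | {q8} — 8 equivalence classes.

8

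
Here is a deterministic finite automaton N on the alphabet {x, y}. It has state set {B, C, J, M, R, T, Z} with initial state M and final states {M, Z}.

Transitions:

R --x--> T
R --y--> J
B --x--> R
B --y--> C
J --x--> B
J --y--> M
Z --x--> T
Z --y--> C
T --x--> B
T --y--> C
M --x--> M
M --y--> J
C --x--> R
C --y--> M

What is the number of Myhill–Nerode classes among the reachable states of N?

First remove the unreachable states {Z}; 6 states remain.
Start with accepting vs non-accepting: {M} | {B,C,J,R,T}.
Split {B,C,J,R,T} by δ(·,y) → {B,R,T} and {C,J}.
No further refinement is possible. Final partition (3 blocks): {M} | {B,R,T} | {C,J}.

3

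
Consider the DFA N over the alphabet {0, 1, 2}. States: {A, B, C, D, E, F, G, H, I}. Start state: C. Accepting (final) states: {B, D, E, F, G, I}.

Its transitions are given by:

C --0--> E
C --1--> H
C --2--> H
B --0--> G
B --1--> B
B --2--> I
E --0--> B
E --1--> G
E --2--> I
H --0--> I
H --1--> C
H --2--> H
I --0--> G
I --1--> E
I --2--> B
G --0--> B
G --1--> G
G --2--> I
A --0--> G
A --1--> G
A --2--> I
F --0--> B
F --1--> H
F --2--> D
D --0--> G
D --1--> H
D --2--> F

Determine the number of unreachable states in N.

Starting at C and following transitions, the reachable set is {B, C, E, G, H, I}. That leaves A, D, F unreachable — 3 in total.

3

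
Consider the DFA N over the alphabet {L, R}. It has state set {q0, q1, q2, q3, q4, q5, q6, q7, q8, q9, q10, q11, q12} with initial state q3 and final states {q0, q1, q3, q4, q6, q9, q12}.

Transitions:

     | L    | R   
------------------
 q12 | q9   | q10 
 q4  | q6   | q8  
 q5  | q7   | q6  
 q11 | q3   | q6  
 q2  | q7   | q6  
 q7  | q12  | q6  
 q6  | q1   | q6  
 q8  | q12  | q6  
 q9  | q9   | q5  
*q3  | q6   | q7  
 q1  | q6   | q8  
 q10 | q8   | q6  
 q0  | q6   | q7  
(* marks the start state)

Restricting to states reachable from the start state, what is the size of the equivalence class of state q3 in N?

First remove the unreachable states {q0,q2,q4,q11}; 9 states remain.
Initial partition by acceptance: {q1,q3,q6,q9,q12} | {q5,q7,q8,q10}.
Refine {q1,q3,q6,q9,q12} on symbol R: members go to different blocks, giving {q1,q3,q9,q12} and {q6}.
Split {q1,q3,q9,q12} by δ(·,L) → {q1,q3} and {q9,q12}.
On input L, block {q5,q7,q8,q10} splits into {q5,q10} and {q7,q8}.
The partition is now stable with 5 blocks: {q1,q3} | {q5,q10} | {q6} | {q9,q12} | {q7,q8}.
State q3 belongs to the block {q1,q3}, which has 2 states.

2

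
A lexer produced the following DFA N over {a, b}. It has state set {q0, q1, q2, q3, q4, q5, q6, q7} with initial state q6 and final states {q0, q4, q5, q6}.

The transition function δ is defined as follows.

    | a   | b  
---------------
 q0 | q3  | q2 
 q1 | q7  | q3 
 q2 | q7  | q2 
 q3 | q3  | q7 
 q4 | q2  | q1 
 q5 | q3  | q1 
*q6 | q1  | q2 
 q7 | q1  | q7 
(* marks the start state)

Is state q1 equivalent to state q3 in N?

Reachable states from the start: {q1,q2,q3,q6,q7}. Unreachable: {q0,q4,q5} — drop them.
Initial partition by acceptance: {q6} | {q1,q2,q3,q7}.
Stable partition: {q6} | {q1,q2,q3,q7} — 2 equivalence classes.
q1 and q3 lie in the same block of the stable partition, so they are equivalent — no string distinguishes them.

Yes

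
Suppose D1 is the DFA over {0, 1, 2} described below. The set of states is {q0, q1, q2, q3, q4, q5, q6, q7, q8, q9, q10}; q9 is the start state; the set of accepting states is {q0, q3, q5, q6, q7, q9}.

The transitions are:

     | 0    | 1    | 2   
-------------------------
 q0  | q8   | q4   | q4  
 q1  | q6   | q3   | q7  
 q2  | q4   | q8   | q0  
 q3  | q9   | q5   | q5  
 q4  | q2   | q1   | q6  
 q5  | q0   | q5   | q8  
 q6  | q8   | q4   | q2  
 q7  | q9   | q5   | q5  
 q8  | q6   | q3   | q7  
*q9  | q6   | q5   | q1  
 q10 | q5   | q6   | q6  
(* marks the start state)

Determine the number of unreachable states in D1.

BFS from q9 reaches {q0, q1, q2, q3, q4, q5, q6, q7, q8, q9}; the 1 state(s) q10 are never visited.

1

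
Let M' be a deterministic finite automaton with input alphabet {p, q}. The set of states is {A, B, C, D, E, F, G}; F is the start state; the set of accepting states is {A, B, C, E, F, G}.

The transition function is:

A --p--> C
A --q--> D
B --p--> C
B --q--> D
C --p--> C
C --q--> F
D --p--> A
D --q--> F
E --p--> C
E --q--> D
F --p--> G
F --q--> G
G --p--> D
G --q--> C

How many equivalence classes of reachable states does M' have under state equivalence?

5

First remove the unreachable states {B,E}; 5 states remain.
Start with accepting vs non-accepting: {A,C,F,G} | {D}.
On input p, block {A,C,F,G} splits into {A,C,F} and {G}.
On input p, block {A,C,F} splits into {A,C} and {F}.
On input q, block {A,C} splits into {A} and {C}.
No further refinement is possible. Final partition (5 blocks): {A} | {D} | {G} | {F} | {C}.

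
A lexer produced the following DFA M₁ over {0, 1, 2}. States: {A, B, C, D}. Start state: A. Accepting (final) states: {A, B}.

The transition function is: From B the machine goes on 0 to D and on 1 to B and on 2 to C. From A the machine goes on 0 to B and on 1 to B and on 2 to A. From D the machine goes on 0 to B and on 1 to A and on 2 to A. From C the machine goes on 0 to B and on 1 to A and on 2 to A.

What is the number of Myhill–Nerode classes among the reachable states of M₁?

3

P0 = {A,B} | {C,D}.
Split {A,B} by δ(·,0) → {A} and {B}.
No further refinement is possible. Final partition (3 blocks): {A} | {C,D} | {B}.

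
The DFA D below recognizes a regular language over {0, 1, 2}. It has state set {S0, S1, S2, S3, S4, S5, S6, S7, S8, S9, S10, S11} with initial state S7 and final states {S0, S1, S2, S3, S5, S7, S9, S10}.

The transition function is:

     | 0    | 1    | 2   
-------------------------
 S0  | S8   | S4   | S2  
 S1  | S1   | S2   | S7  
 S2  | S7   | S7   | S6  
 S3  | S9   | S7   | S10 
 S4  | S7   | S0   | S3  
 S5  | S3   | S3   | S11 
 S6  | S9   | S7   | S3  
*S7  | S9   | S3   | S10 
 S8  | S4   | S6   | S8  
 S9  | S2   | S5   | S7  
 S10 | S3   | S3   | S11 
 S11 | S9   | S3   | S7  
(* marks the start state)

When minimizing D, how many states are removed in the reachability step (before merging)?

Starting at S7 and following transitions, the reachable set is {S2, S3, S5, S6, S7, S9, S10, S11}. That leaves S0, S1, S4, S8 unreachable — 4 in total.

4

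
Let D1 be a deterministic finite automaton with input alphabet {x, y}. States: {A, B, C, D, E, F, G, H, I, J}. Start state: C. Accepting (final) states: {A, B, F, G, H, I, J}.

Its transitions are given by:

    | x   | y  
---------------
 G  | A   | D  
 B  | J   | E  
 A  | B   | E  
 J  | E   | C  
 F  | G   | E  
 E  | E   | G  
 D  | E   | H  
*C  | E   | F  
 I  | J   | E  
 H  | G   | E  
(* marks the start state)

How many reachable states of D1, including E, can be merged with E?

1

States {I} cannot be reached from the start state, so discard them.
Initial partition by acceptance: {A,B,F,G,H,J} | {C,D,E}.
Refine {A,B,F,G,H,J} on symbol x: members go to different blocks, giving {A,B,F,G,H} and {J}.
On input x, block {A,B,F,G,H} splits into {A,F,G,H} and {B}.
On input x, block {A,F,G,H} splits into {F,G,H} and {A}.
Split {F,G,H} by δ(·,x) → {F,H} and {G}.
Refine {C,D,E} on symbol y: members go to different blocks, giving {C,D} and {E}.
No further refinement is possible. Final partition (7 blocks): {F,H} | {C,D} | {J} | {B} | {A} | {G} | {E}.
State E belongs to the block {E}, which has 1 states.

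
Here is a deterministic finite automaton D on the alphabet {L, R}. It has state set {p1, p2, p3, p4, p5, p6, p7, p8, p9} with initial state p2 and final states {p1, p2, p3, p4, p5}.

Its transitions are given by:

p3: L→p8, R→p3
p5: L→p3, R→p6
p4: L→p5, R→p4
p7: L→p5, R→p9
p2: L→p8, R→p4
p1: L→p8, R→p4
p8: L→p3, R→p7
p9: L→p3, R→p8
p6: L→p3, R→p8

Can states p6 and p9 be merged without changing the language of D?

First remove the unreachable states {p1}; 8 states remain.
Initial partition by acceptance: {p2,p3,p4,p5} | {p6,p7,p8,p9}.
On input L, block {p2,p3,p4,p5} splits into {p2,p3} and {p4,p5}.
Split {p2,p3} by δ(·,R) → {p2} and {p3}.
On input L, block {p6,p7,p8,p9} splits into {p6,p8,p9} and {p7}.
Split {p6,p8,p9} by δ(·,R) → {p6,p9} and {p8}.
On input L, block {p4,p5} splits into {p4} and {p5}.
Stable partition: {p2} | {p6,p9} | {p4} | {p3} | {p7} | {p8} | {p5} — 7 equivalence classes.
p6 and p9 lie in the same block of the stable partition, so they are equivalent — no string distinguishes them.

Yes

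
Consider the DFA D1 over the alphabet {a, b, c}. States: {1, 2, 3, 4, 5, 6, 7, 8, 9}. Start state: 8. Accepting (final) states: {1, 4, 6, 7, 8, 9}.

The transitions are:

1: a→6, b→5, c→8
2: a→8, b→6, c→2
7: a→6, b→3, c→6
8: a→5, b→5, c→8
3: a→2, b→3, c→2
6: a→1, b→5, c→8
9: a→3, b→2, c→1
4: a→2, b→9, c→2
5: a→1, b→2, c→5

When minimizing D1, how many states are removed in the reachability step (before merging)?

4

Starting at 8 and following transitions, the reachable set is {1, 2, 5, 6, 8}. That leaves 3, 4, 7, 9 unreachable — 4 in total.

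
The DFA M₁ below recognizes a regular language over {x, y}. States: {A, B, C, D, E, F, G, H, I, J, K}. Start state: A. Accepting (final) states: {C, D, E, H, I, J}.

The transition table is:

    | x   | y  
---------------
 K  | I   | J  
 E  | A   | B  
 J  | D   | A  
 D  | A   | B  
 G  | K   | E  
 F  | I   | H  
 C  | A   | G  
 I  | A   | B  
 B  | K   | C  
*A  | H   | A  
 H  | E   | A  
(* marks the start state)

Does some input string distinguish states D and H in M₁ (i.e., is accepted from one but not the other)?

Reachable states from the start: {A,B,C,D,E,G,H,I,J,K}. Unreachable: {F} — drop them.
P0 = {C,D,E,H,I,J} | {A,B,G,K}.
Refine {C,D,E,H,I,J} on symbol x: members go to different blocks, giving {C,D,E,I} and {H,J}.
Refine {A,B,G,K} on symbol x: members go to different blocks, giving {B,G} and {A} and {K}.
Stable partition: {C,D,E,I} | {B,G} | {H,J} | {A} | {K} — 5 equivalence classes.
D and H end up in different blocks, so they are distinguishable. For instance, the string 'x' is accepted from only H.

Yes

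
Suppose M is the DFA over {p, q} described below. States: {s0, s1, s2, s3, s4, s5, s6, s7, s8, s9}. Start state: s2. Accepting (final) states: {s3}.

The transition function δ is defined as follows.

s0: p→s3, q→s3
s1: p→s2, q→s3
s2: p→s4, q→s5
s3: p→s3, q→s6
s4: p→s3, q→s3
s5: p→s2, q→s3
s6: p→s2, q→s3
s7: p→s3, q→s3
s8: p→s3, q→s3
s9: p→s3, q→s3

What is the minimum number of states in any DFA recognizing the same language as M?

States {s0,s1,s7,s8,s9} cannot be reached from the start state, so discard them.
Start with accepting vs non-accepting: {s3} | {s2,s4,s5,s6}.
Refine {s2,s4,s5,s6} on symbol p: members go to different blocks, giving {s2,s5,s6} and {s4}.
Refine {s2,s5,s6} on symbol p: members go to different blocks, giving {s5,s6} and {s2}.
No further refinement is possible. Final partition (4 blocks): {s3} | {s5,s6} | {s4} | {s2}.

4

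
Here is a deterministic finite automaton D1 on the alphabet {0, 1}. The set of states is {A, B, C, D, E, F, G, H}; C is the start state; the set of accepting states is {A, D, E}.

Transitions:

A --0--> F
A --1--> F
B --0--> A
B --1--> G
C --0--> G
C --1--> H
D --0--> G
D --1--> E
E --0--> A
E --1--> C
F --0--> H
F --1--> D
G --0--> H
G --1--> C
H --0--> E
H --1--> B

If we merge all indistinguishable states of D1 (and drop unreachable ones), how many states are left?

All states are reachable from the start state.
Start with accepting vs non-accepting: {A,D,E} | {B,C,F,G,H}.
On input 0, block {A,D,E} splits into {A,D} and {E}.
On input 1, block {A,D} splits into {A} and {D}.
On input 0, block {B,C,F,G,H} splits into {C,F,G} and {B} and {H}.
Refine {C,F,G} on symbol 0: members go to different blocks, giving {F,G} and {C}.
Split {F,G} by δ(·,1) → {F} and {G}.
No further refinement is possible. Final partition (8 blocks): {A} | {F} | {E} | {D} | {B} | {H} | {C} | {G}.

8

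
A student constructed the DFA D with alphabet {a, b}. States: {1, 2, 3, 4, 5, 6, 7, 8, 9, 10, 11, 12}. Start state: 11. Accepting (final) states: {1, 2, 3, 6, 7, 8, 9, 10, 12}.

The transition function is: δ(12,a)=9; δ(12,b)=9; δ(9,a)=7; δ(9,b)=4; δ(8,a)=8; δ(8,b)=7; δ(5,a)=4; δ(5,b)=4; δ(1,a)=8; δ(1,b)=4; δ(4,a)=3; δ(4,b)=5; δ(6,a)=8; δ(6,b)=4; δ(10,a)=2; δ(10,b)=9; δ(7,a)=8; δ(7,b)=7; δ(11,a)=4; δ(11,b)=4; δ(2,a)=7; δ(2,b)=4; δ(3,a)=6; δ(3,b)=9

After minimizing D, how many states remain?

First remove the unreachable states {1,2,10,12}; 8 states remain.
Start with accepting vs non-accepting: {3,6,7,8,9} | {4,5,11}.
On input b, block {3,6,7,8,9} splits into {3,7,8} and {6,9}.
Split {3,7,8} by δ(·,a) → {7,8} and {3}.
Split {4,5,11} by δ(·,a) → {5,11} and {4}.
The partition is now stable with 5 blocks: {7,8} | {5,11} | {6,9} | {3} | {4}.

5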